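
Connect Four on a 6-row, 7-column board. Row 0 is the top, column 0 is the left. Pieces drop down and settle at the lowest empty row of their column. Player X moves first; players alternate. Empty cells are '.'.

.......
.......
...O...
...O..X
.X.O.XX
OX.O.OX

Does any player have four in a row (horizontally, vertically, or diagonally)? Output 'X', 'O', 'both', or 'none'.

O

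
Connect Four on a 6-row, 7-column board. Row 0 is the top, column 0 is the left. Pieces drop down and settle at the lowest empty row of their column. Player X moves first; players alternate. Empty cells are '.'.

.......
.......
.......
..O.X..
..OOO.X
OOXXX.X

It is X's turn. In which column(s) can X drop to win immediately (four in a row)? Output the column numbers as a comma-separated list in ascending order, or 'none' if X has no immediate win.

Answer: 5

Derivation:
col 0: drop X → no win
col 1: drop X → no win
col 2: drop X → no win
col 3: drop X → no win
col 4: drop X → no win
col 5: drop X → WIN!
col 6: drop X → no win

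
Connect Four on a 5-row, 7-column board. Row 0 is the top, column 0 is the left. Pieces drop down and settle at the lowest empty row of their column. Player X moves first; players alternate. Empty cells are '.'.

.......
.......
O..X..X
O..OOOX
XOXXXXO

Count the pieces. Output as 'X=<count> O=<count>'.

X=8 O=7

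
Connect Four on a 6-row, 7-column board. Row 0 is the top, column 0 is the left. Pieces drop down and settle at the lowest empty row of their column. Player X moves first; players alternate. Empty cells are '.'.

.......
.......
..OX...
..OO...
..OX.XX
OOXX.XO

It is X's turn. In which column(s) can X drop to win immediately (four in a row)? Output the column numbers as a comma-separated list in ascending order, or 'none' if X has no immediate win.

Answer: 4

Derivation:
col 0: drop X → no win
col 1: drop X → no win
col 2: drop X → no win
col 3: drop X → no win
col 4: drop X → WIN!
col 5: drop X → no win
col 6: drop X → no win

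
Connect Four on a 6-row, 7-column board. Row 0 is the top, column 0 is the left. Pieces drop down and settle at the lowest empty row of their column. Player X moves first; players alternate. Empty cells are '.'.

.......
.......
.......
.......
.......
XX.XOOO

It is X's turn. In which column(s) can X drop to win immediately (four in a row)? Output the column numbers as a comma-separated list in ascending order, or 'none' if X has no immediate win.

Answer: 2

Derivation:
col 0: drop X → no win
col 1: drop X → no win
col 2: drop X → WIN!
col 3: drop X → no win
col 4: drop X → no win
col 5: drop X → no win
col 6: drop X → no win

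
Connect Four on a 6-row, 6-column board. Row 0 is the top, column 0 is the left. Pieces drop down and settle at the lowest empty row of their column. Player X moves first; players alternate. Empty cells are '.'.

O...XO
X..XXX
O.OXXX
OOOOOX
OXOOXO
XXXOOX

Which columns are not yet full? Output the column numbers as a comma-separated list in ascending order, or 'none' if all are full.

col 0: top cell = 'O' → FULL
col 1: top cell = '.' → open
col 2: top cell = '.' → open
col 3: top cell = '.' → open
col 4: top cell = 'X' → FULL
col 5: top cell = 'O' → FULL

Answer: 1,2,3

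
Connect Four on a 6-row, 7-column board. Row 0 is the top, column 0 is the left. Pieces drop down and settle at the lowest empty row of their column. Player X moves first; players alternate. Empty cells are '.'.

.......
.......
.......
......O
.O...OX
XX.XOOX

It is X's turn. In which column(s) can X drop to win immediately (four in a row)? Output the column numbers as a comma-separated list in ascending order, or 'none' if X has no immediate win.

Answer: 2

Derivation:
col 0: drop X → no win
col 1: drop X → no win
col 2: drop X → WIN!
col 3: drop X → no win
col 4: drop X → no win
col 5: drop X → no win
col 6: drop X → no win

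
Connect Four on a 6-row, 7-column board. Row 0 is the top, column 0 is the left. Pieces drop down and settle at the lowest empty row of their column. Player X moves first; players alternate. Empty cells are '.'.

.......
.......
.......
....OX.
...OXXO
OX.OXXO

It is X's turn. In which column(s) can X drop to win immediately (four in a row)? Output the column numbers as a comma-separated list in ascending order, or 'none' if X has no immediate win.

Answer: 5

Derivation:
col 0: drop X → no win
col 1: drop X → no win
col 2: drop X → no win
col 3: drop X → no win
col 4: drop X → no win
col 5: drop X → WIN!
col 6: drop X → no win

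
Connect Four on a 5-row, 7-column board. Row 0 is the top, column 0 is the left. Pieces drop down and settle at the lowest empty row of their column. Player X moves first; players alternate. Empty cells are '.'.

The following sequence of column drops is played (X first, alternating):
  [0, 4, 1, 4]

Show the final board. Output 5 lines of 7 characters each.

Answer: .......
.......
.......
....O..
XX..O..

Derivation:
Move 1: X drops in col 0, lands at row 4
Move 2: O drops in col 4, lands at row 4
Move 3: X drops in col 1, lands at row 4
Move 4: O drops in col 4, lands at row 3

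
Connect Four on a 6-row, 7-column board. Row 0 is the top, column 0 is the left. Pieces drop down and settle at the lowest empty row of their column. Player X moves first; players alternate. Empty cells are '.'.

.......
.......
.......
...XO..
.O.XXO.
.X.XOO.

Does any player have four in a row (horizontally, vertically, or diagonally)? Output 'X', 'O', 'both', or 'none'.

none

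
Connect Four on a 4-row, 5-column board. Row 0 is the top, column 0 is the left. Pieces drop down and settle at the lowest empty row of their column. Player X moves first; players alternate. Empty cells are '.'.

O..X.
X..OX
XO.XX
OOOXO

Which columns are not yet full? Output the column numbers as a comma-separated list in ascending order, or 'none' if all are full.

col 0: top cell = 'O' → FULL
col 1: top cell = '.' → open
col 2: top cell = '.' → open
col 3: top cell = 'X' → FULL
col 4: top cell = '.' → open

Answer: 1,2,4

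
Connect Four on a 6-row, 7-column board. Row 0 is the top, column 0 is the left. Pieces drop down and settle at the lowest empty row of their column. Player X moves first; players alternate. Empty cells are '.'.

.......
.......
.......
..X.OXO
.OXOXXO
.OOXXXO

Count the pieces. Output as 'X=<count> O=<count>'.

X=8 O=8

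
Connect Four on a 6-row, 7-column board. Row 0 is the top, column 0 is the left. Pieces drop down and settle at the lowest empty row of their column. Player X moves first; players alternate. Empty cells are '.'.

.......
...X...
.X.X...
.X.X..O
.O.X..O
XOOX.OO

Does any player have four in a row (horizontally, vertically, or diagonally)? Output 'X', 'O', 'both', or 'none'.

X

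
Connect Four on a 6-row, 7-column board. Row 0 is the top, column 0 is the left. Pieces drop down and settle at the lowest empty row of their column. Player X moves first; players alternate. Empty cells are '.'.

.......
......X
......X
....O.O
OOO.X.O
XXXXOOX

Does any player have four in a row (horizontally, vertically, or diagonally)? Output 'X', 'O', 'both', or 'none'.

X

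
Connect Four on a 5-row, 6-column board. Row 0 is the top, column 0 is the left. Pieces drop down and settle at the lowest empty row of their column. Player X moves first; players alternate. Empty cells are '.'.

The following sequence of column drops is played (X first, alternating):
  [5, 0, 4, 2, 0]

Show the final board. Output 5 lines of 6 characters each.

Move 1: X drops in col 5, lands at row 4
Move 2: O drops in col 0, lands at row 4
Move 3: X drops in col 4, lands at row 4
Move 4: O drops in col 2, lands at row 4
Move 5: X drops in col 0, lands at row 3

Answer: ......
......
......
X.....
O.O.XX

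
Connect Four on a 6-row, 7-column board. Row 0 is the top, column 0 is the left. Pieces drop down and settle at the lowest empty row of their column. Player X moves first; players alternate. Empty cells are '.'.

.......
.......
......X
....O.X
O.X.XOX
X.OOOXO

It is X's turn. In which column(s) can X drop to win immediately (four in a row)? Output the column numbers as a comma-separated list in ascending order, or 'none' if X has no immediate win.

col 0: drop X → no win
col 1: drop X → no win
col 2: drop X → no win
col 3: drop X → no win
col 4: drop X → no win
col 5: drop X → no win
col 6: drop X → WIN!

Answer: 6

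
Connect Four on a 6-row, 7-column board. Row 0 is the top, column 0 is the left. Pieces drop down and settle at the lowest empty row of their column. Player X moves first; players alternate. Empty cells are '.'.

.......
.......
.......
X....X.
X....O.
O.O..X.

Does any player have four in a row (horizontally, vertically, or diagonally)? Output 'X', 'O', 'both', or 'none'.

none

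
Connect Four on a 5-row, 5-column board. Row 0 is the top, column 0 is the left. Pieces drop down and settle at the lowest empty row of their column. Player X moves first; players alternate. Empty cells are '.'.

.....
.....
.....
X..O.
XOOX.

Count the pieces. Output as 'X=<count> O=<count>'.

X=3 O=3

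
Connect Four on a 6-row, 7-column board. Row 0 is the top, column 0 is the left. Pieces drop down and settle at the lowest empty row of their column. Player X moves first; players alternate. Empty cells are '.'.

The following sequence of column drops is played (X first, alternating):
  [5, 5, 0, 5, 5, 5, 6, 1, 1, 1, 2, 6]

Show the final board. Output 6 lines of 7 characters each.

Move 1: X drops in col 5, lands at row 5
Move 2: O drops in col 5, lands at row 4
Move 3: X drops in col 0, lands at row 5
Move 4: O drops in col 5, lands at row 3
Move 5: X drops in col 5, lands at row 2
Move 6: O drops in col 5, lands at row 1
Move 7: X drops in col 6, lands at row 5
Move 8: O drops in col 1, lands at row 5
Move 9: X drops in col 1, lands at row 4
Move 10: O drops in col 1, lands at row 3
Move 11: X drops in col 2, lands at row 5
Move 12: O drops in col 6, lands at row 4

Answer: .......
.....O.
.....X.
.O...O.
.X...OO
XOX..XX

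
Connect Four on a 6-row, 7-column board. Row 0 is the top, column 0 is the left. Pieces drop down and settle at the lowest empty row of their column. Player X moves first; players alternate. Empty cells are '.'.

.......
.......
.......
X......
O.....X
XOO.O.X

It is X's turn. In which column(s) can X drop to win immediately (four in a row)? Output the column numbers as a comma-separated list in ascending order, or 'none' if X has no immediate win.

col 0: drop X → no win
col 1: drop X → no win
col 2: drop X → no win
col 3: drop X → no win
col 4: drop X → no win
col 5: drop X → no win
col 6: drop X → no win

Answer: none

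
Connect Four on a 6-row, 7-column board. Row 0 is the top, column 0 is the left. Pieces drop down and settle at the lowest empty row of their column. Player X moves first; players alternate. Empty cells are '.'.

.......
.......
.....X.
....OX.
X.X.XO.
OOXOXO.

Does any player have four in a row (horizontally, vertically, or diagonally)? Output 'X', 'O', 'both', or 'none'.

none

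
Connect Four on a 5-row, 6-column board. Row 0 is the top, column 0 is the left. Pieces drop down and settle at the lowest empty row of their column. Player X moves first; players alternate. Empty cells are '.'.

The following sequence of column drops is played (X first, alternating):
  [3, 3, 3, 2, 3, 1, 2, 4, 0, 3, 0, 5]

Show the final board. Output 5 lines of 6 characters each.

Answer: ...O..
...X..
...X..
X.XO..
XOOXOO

Derivation:
Move 1: X drops in col 3, lands at row 4
Move 2: O drops in col 3, lands at row 3
Move 3: X drops in col 3, lands at row 2
Move 4: O drops in col 2, lands at row 4
Move 5: X drops in col 3, lands at row 1
Move 6: O drops in col 1, lands at row 4
Move 7: X drops in col 2, lands at row 3
Move 8: O drops in col 4, lands at row 4
Move 9: X drops in col 0, lands at row 4
Move 10: O drops in col 3, lands at row 0
Move 11: X drops in col 0, lands at row 3
Move 12: O drops in col 5, lands at row 4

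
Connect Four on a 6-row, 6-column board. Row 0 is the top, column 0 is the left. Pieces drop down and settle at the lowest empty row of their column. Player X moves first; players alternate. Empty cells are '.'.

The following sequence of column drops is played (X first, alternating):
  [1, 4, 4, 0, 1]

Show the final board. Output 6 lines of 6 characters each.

Answer: ......
......
......
......
.X..X.
OX..O.

Derivation:
Move 1: X drops in col 1, lands at row 5
Move 2: O drops in col 4, lands at row 5
Move 3: X drops in col 4, lands at row 4
Move 4: O drops in col 0, lands at row 5
Move 5: X drops in col 1, lands at row 4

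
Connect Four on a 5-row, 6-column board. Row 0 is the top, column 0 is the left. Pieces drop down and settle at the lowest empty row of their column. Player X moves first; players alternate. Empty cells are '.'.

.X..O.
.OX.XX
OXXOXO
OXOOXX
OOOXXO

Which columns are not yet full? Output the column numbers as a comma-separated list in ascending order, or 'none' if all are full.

col 0: top cell = '.' → open
col 1: top cell = 'X' → FULL
col 2: top cell = '.' → open
col 3: top cell = '.' → open
col 4: top cell = 'O' → FULL
col 5: top cell = '.' → open

Answer: 0,2,3,5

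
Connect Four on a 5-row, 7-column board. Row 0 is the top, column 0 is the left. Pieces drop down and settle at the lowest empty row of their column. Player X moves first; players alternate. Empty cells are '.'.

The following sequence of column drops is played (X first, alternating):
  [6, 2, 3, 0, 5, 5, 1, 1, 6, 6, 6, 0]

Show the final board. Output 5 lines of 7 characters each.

Answer: .......
......X
......O
OO...OX
OXOX.XX

Derivation:
Move 1: X drops in col 6, lands at row 4
Move 2: O drops in col 2, lands at row 4
Move 3: X drops in col 3, lands at row 4
Move 4: O drops in col 0, lands at row 4
Move 5: X drops in col 5, lands at row 4
Move 6: O drops in col 5, lands at row 3
Move 7: X drops in col 1, lands at row 4
Move 8: O drops in col 1, lands at row 3
Move 9: X drops in col 6, lands at row 3
Move 10: O drops in col 6, lands at row 2
Move 11: X drops in col 6, lands at row 1
Move 12: O drops in col 0, lands at row 3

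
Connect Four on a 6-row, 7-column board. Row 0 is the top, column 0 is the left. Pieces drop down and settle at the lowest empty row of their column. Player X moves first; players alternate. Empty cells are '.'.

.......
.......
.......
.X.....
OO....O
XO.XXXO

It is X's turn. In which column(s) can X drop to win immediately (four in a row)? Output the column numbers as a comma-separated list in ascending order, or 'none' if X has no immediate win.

col 0: drop X → no win
col 1: drop X → no win
col 2: drop X → WIN!
col 3: drop X → no win
col 4: drop X → no win
col 5: drop X → no win
col 6: drop X → no win

Answer: 2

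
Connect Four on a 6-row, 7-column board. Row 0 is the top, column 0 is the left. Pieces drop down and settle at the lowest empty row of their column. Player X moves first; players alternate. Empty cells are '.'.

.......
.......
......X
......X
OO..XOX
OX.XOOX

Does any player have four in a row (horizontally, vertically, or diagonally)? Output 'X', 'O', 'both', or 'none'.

X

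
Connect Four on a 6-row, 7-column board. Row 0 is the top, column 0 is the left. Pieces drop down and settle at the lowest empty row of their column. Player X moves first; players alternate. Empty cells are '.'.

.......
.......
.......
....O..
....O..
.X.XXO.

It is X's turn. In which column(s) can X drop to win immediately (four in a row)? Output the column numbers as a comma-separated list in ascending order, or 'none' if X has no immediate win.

Answer: 2

Derivation:
col 0: drop X → no win
col 1: drop X → no win
col 2: drop X → WIN!
col 3: drop X → no win
col 4: drop X → no win
col 5: drop X → no win
col 6: drop X → no win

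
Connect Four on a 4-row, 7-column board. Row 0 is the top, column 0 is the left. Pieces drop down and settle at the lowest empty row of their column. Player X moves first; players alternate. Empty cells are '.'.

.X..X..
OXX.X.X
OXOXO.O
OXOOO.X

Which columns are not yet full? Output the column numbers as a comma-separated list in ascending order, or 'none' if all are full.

Answer: 0,2,3,5,6

Derivation:
col 0: top cell = '.' → open
col 1: top cell = 'X' → FULL
col 2: top cell = '.' → open
col 3: top cell = '.' → open
col 4: top cell = 'X' → FULL
col 5: top cell = '.' → open
col 6: top cell = '.' → open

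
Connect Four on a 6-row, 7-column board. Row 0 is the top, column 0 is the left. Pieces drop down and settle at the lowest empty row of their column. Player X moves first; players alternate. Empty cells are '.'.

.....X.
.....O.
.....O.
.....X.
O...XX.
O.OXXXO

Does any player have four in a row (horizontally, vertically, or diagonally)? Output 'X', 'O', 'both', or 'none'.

none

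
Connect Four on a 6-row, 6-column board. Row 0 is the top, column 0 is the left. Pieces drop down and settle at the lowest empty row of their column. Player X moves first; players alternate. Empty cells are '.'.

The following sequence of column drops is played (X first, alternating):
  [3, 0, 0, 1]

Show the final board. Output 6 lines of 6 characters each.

Answer: ......
......
......
......
X.....
OO.X..

Derivation:
Move 1: X drops in col 3, lands at row 5
Move 2: O drops in col 0, lands at row 5
Move 3: X drops in col 0, lands at row 4
Move 4: O drops in col 1, lands at row 5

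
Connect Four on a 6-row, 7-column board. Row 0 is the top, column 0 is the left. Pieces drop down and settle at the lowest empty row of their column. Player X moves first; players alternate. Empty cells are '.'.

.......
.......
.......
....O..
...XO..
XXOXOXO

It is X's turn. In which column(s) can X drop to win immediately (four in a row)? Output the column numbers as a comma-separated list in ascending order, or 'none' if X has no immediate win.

col 0: drop X → no win
col 1: drop X → no win
col 2: drop X → no win
col 3: drop X → no win
col 4: drop X → no win
col 5: drop X → no win
col 6: drop X → no win

Answer: none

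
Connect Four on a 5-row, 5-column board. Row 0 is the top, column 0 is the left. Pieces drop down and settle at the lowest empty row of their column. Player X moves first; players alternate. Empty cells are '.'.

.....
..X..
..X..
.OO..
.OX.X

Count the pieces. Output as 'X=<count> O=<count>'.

X=4 O=3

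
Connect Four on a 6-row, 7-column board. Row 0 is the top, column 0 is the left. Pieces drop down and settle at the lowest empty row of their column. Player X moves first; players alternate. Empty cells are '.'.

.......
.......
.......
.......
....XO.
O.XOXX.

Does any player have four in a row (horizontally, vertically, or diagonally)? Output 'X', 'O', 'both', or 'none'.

none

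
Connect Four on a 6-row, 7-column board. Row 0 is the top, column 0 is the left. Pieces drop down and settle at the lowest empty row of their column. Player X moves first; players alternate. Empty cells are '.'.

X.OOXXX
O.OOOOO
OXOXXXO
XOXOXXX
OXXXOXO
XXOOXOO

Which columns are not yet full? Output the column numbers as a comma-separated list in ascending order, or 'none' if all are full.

Answer: 1

Derivation:
col 0: top cell = 'X' → FULL
col 1: top cell = '.' → open
col 2: top cell = 'O' → FULL
col 3: top cell = 'O' → FULL
col 4: top cell = 'X' → FULL
col 5: top cell = 'X' → FULL
col 6: top cell = 'X' → FULL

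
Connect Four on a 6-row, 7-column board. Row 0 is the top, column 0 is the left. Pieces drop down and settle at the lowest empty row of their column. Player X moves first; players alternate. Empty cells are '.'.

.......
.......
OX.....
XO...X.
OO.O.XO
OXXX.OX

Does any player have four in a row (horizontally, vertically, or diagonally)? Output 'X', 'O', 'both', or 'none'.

none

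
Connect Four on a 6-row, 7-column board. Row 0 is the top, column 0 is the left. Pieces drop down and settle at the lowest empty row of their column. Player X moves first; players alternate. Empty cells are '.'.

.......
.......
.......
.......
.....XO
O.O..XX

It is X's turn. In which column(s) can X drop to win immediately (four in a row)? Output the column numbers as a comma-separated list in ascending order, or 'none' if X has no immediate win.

col 0: drop X → no win
col 1: drop X → no win
col 2: drop X → no win
col 3: drop X → no win
col 4: drop X → no win
col 5: drop X → no win
col 6: drop X → no win

Answer: none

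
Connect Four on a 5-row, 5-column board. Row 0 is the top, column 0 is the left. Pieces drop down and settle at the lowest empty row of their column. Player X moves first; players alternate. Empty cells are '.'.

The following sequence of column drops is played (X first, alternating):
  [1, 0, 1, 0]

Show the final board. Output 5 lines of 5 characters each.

Answer: .....
.....
.....
OX...
OX...

Derivation:
Move 1: X drops in col 1, lands at row 4
Move 2: O drops in col 0, lands at row 4
Move 3: X drops in col 1, lands at row 3
Move 4: O drops in col 0, lands at row 3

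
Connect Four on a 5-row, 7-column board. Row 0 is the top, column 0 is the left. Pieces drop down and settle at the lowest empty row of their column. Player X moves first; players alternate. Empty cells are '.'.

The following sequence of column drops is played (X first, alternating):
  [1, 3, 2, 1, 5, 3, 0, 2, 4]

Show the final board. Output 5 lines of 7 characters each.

Move 1: X drops in col 1, lands at row 4
Move 2: O drops in col 3, lands at row 4
Move 3: X drops in col 2, lands at row 4
Move 4: O drops in col 1, lands at row 3
Move 5: X drops in col 5, lands at row 4
Move 6: O drops in col 3, lands at row 3
Move 7: X drops in col 0, lands at row 4
Move 8: O drops in col 2, lands at row 3
Move 9: X drops in col 4, lands at row 4

Answer: .......
.......
.......
.OOO...
XXXOXX.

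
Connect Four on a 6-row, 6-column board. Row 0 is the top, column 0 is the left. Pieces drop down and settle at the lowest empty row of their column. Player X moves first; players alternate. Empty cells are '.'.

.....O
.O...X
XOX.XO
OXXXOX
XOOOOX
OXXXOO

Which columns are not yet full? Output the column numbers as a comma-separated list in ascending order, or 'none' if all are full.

Answer: 0,1,2,3,4

Derivation:
col 0: top cell = '.' → open
col 1: top cell = '.' → open
col 2: top cell = '.' → open
col 3: top cell = '.' → open
col 4: top cell = '.' → open
col 5: top cell = 'O' → FULL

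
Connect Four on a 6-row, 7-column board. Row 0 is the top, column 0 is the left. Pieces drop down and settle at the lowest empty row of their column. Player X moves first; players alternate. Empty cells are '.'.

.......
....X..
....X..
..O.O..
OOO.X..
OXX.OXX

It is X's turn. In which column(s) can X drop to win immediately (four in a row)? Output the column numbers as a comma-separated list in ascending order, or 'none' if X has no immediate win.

col 0: drop X → no win
col 1: drop X → no win
col 2: drop X → no win
col 3: drop X → no win
col 4: drop X → no win
col 5: drop X → no win
col 6: drop X → no win

Answer: none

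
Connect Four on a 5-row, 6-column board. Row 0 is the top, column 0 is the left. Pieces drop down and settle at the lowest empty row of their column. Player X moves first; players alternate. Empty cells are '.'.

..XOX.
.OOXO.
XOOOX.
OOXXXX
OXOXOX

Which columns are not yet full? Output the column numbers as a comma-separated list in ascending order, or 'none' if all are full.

Answer: 0,1,5

Derivation:
col 0: top cell = '.' → open
col 1: top cell = '.' → open
col 2: top cell = 'X' → FULL
col 3: top cell = 'O' → FULL
col 4: top cell = 'X' → FULL
col 5: top cell = '.' → open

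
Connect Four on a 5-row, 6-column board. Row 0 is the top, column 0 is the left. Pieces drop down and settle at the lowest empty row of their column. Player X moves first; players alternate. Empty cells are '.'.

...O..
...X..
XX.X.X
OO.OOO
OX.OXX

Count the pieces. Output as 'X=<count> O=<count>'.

X=8 O=8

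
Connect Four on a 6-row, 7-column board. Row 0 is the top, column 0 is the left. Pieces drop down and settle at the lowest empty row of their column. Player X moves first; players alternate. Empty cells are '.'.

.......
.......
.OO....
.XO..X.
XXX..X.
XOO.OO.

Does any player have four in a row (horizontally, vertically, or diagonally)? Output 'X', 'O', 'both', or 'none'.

none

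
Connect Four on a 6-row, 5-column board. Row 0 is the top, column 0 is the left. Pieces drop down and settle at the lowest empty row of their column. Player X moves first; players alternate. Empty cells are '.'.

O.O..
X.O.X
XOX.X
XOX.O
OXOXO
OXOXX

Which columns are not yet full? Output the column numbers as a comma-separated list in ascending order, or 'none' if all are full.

Answer: 1,3,4

Derivation:
col 0: top cell = 'O' → FULL
col 1: top cell = '.' → open
col 2: top cell = 'O' → FULL
col 3: top cell = '.' → open
col 4: top cell = '.' → open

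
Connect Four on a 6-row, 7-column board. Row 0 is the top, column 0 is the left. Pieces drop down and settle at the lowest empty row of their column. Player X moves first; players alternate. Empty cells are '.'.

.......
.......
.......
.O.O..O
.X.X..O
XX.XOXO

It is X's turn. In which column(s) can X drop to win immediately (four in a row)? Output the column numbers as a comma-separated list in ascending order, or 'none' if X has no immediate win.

col 0: drop X → no win
col 1: drop X → no win
col 2: drop X → WIN!
col 3: drop X → no win
col 4: drop X → no win
col 5: drop X → no win
col 6: drop X → no win

Answer: 2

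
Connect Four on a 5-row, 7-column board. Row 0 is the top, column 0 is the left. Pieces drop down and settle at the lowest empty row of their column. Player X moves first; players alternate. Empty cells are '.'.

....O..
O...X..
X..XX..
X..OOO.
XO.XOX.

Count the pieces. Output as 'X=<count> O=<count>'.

X=8 O=7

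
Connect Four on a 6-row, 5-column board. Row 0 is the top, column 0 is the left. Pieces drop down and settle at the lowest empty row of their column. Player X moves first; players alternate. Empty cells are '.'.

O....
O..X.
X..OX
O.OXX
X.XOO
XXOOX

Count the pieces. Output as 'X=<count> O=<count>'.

X=10 O=9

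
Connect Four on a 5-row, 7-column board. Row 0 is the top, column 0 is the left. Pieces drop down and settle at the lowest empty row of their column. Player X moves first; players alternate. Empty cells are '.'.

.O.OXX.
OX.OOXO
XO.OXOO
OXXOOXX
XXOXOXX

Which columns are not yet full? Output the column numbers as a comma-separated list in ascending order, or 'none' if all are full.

col 0: top cell = '.' → open
col 1: top cell = 'O' → FULL
col 2: top cell = '.' → open
col 3: top cell = 'O' → FULL
col 4: top cell = 'X' → FULL
col 5: top cell = 'X' → FULL
col 6: top cell = '.' → open

Answer: 0,2,6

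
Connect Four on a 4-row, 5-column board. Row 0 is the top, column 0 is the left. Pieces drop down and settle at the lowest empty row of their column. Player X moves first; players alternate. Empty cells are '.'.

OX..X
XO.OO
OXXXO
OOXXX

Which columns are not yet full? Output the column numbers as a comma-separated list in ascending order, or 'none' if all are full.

Answer: 2,3

Derivation:
col 0: top cell = 'O' → FULL
col 1: top cell = 'X' → FULL
col 2: top cell = '.' → open
col 3: top cell = '.' → open
col 4: top cell = 'X' → FULL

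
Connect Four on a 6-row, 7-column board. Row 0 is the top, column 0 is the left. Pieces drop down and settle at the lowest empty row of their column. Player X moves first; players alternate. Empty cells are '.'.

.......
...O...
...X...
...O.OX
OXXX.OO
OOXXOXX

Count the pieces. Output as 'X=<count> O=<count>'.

X=9 O=9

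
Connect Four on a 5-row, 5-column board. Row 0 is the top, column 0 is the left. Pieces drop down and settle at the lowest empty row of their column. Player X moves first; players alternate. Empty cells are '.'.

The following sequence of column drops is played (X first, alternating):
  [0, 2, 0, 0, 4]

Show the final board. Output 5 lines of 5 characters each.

Answer: .....
.....
O....
X....
X.O.X

Derivation:
Move 1: X drops in col 0, lands at row 4
Move 2: O drops in col 2, lands at row 4
Move 3: X drops in col 0, lands at row 3
Move 4: O drops in col 0, lands at row 2
Move 5: X drops in col 4, lands at row 4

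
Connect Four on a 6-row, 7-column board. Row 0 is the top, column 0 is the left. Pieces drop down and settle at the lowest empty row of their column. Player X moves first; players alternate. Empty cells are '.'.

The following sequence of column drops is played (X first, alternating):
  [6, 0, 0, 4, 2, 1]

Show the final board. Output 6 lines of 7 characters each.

Move 1: X drops in col 6, lands at row 5
Move 2: O drops in col 0, lands at row 5
Move 3: X drops in col 0, lands at row 4
Move 4: O drops in col 4, lands at row 5
Move 5: X drops in col 2, lands at row 5
Move 6: O drops in col 1, lands at row 5

Answer: .......
.......
.......
.......
X......
OOX.O.X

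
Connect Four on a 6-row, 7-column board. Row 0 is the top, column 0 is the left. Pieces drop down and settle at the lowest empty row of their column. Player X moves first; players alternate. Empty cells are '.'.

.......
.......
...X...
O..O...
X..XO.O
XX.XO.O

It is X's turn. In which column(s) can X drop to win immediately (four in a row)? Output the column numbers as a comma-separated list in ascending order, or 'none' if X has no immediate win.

Answer: 2

Derivation:
col 0: drop X → no win
col 1: drop X → no win
col 2: drop X → WIN!
col 3: drop X → no win
col 4: drop X → no win
col 5: drop X → no win
col 6: drop X → no win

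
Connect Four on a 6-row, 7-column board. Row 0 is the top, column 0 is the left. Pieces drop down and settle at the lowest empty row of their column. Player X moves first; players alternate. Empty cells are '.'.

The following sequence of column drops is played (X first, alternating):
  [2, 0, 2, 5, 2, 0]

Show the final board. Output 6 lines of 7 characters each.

Answer: .......
.......
.......
..X....
O.X....
O.X..O.

Derivation:
Move 1: X drops in col 2, lands at row 5
Move 2: O drops in col 0, lands at row 5
Move 3: X drops in col 2, lands at row 4
Move 4: O drops in col 5, lands at row 5
Move 5: X drops in col 2, lands at row 3
Move 6: O drops in col 0, lands at row 4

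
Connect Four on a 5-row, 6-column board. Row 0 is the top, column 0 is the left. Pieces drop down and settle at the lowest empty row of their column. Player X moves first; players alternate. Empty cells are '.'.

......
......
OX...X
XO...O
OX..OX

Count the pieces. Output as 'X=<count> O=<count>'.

X=5 O=5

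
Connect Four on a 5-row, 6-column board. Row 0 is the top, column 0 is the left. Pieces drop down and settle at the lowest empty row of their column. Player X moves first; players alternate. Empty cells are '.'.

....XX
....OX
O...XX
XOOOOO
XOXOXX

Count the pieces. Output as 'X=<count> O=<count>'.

X=10 O=9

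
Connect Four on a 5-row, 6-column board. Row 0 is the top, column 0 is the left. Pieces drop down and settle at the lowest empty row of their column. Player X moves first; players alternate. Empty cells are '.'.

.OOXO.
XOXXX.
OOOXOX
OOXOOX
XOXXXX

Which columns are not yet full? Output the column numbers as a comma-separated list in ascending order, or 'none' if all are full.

Answer: 0,5

Derivation:
col 0: top cell = '.' → open
col 1: top cell = 'O' → FULL
col 2: top cell = 'O' → FULL
col 3: top cell = 'X' → FULL
col 4: top cell = 'O' → FULL
col 5: top cell = '.' → open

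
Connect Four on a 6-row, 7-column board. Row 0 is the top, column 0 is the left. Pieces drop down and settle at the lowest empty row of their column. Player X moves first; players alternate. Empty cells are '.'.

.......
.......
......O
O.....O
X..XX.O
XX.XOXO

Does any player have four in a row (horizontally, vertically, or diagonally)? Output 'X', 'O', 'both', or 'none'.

O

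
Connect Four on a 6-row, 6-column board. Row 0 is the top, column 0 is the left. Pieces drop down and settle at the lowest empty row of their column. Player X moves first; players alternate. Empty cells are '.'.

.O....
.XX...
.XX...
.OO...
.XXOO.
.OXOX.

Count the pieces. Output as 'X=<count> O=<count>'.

X=8 O=7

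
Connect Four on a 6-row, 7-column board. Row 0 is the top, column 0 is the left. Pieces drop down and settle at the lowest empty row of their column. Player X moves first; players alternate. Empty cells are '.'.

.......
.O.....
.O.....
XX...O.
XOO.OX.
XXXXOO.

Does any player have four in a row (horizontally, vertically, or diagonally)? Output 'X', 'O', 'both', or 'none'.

X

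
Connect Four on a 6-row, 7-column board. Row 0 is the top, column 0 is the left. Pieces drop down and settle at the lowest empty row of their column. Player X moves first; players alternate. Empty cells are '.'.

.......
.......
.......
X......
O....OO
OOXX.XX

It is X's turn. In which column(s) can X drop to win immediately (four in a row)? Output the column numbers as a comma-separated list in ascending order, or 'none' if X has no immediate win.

col 0: drop X → no win
col 1: drop X → no win
col 2: drop X → no win
col 3: drop X → no win
col 4: drop X → WIN!
col 5: drop X → no win
col 6: drop X → no win

Answer: 4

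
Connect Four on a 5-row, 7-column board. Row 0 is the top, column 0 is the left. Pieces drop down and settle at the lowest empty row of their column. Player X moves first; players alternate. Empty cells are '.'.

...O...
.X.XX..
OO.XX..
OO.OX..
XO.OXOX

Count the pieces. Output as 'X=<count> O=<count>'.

X=9 O=9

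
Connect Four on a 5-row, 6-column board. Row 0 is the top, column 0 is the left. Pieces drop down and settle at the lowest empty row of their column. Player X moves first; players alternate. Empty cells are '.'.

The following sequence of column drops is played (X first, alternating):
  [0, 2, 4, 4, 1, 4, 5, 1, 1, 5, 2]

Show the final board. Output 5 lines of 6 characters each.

Move 1: X drops in col 0, lands at row 4
Move 2: O drops in col 2, lands at row 4
Move 3: X drops in col 4, lands at row 4
Move 4: O drops in col 4, lands at row 3
Move 5: X drops in col 1, lands at row 4
Move 6: O drops in col 4, lands at row 2
Move 7: X drops in col 5, lands at row 4
Move 8: O drops in col 1, lands at row 3
Move 9: X drops in col 1, lands at row 2
Move 10: O drops in col 5, lands at row 3
Move 11: X drops in col 2, lands at row 3

Answer: ......
......
.X..O.
.OX.OO
XXO.XX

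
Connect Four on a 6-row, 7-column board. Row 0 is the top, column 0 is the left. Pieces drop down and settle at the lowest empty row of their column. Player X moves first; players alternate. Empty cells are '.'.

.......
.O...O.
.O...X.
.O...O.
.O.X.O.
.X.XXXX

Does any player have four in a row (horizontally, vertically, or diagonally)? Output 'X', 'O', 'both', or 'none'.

both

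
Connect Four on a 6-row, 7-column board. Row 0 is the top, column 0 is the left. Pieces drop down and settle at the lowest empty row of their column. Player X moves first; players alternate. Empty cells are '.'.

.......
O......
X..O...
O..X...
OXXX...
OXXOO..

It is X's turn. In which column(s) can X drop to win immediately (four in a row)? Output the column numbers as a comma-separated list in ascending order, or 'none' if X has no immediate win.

col 0: drop X → no win
col 1: drop X → no win
col 2: drop X → no win
col 3: drop X → no win
col 4: drop X → WIN!
col 5: drop X → no win
col 6: drop X → no win

Answer: 4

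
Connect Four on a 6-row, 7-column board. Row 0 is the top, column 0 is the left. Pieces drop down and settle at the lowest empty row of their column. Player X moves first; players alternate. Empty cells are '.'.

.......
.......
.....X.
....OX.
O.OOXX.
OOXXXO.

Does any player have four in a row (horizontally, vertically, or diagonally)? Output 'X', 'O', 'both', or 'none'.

none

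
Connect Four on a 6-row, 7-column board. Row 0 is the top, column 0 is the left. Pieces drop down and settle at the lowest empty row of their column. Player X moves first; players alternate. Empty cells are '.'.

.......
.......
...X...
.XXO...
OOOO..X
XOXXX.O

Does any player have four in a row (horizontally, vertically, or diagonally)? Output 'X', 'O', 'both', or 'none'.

O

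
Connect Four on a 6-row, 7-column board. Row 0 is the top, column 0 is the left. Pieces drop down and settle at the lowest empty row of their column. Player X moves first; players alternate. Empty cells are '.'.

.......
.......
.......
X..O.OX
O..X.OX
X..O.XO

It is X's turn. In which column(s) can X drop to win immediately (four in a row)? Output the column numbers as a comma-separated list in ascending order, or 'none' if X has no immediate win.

Answer: none

Derivation:
col 0: drop X → no win
col 1: drop X → no win
col 2: drop X → no win
col 3: drop X → no win
col 4: drop X → no win
col 5: drop X → no win
col 6: drop X → no win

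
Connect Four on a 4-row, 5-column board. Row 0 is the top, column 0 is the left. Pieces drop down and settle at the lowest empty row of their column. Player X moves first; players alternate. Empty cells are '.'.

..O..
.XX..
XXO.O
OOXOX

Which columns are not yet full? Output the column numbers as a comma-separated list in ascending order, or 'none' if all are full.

Answer: 0,1,3,4

Derivation:
col 0: top cell = '.' → open
col 1: top cell = '.' → open
col 2: top cell = 'O' → FULL
col 3: top cell = '.' → open
col 4: top cell = '.' → open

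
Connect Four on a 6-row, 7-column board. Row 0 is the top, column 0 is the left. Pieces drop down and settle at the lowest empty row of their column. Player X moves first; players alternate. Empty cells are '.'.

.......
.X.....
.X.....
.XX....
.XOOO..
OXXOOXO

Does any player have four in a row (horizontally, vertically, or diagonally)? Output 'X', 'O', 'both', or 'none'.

X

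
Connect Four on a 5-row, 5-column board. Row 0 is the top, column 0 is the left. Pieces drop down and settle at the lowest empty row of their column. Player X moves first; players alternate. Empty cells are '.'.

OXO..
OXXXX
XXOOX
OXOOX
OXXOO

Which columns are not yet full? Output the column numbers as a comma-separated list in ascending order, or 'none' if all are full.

Answer: 3,4

Derivation:
col 0: top cell = 'O' → FULL
col 1: top cell = 'X' → FULL
col 2: top cell = 'O' → FULL
col 3: top cell = '.' → open
col 4: top cell = '.' → open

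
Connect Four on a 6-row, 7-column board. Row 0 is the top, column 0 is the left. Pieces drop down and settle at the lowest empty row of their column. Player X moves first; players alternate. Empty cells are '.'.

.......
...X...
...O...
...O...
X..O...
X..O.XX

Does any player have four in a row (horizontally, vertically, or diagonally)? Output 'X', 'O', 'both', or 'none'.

O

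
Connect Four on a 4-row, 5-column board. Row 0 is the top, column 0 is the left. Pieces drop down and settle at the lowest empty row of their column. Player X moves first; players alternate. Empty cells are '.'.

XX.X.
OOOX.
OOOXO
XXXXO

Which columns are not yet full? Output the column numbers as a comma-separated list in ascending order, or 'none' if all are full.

Answer: 2,4

Derivation:
col 0: top cell = 'X' → FULL
col 1: top cell = 'X' → FULL
col 2: top cell = '.' → open
col 3: top cell = 'X' → FULL
col 4: top cell = '.' → open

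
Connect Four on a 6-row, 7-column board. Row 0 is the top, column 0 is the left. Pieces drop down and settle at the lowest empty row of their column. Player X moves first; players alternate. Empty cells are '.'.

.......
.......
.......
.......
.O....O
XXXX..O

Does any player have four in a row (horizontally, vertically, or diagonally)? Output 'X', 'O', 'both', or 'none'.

X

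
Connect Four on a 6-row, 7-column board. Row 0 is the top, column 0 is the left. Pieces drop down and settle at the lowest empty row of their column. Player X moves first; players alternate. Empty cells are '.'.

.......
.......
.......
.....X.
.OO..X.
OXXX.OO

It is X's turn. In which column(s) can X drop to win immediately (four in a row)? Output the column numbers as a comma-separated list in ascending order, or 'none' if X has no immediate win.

col 0: drop X → no win
col 1: drop X → no win
col 2: drop X → no win
col 3: drop X → no win
col 4: drop X → WIN!
col 5: drop X → no win
col 6: drop X → no win

Answer: 4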